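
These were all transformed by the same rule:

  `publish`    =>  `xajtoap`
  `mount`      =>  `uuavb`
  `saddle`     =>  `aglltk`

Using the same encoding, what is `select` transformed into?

aktkkb

The shift depends on letter class: consonant p→x is +8, but vowel u→a is +6. Two shifts are in play — +6 for a/e/i/o/u, +8 for every other letter.
Applying it to select: s(cons)+8=a, e(vowel)+6=k, l(cons)+8=t, e(vowel)+6=k, c(cons)+8=k, t(cons)+8=b.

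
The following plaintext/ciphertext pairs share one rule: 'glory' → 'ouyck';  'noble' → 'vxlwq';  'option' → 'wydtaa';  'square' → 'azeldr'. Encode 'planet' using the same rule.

xukyqg

In glory: g→o is +8, l→u is +9, o→y is +10, r→c is +11 — the shift increases by 1 each position. The shift increases by 1 at each position, starting from +8: 8, 9, 10, ….
For planet: p+8=x, l+9=u, a+10=k, n+11=y, e+12=q, t+13=g.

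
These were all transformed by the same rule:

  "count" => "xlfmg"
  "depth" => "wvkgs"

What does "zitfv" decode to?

argue

Each pair mirrors across the alphabet (c↔x, o↔l, u↔f): positions sum to 25. This is the alphabet-reversal cipher (Atbash): a becomes z, b becomes y, etc.
Undoing it on zitfv: z↔a, i↔r, t↔g, f↔u, v↔e.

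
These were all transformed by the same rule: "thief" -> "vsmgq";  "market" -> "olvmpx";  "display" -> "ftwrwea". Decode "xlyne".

Shifts by position in thief: pos 0: t→v (+2), pos 1: h→s (+11), pos 2: i→m (+4), pos 3: e→g (+2), pos 4: f→q (+11) — repeating every 3. The shifts repeat in a cycle of length 3: positions 0,1,… shift by +2, +11, +4, then the pattern repeats.
Decoding xlyne: x−2=v, l−11=a, y−4=u, n−2=l, e−11=t.

vault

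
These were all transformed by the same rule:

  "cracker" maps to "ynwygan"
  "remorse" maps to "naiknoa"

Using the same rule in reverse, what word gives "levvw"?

pizza

Compare letters: c→y is +22, r→n is +22, a→w is +22 — a constant shift. Every letter moves 22 places later in the alphabet, wrapping around z→a.
Undoing it on levvw: l−22=p, e−22=i, v−22=z, v−22=z, w−22=a.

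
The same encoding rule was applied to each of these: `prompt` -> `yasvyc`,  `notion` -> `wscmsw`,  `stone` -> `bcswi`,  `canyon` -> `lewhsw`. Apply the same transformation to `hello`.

qiuus

The shift depends on letter class: consonant p→y is +9, but vowel o→s is +4. Two shifts are in play — +4 for a/e/i/o/u, +9 for every other letter.
Applying it to hello: h(cons)+9=q, e(vowel)+4=i, l(cons)+9=u, l(cons)+9=u, o(vowel)+4=s.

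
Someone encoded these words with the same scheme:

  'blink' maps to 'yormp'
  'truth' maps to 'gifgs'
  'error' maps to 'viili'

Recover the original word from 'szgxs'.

Letters are reflected about the middle of the alphabet (position → 25−position): Atbash.
Undoing it on szgxs: s↔h, z↔a, g↔t, x↔c, s↔h.

hatch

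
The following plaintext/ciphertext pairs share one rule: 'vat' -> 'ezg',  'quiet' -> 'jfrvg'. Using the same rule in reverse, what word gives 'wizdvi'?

Each pair mirrors across the alphabet (v↔e, a↔z, t↔g): positions sum to 25. This is the alphabet-reversal cipher (Atbash): a becomes z, b becomes y, etc.
Reversing it on wizdvi: w↔d, i↔r, z↔a, d↔w, v↔e, i↔r.

drawer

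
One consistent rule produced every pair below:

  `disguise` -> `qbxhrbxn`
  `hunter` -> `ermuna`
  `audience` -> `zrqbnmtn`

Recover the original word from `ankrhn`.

d(3)→q(16) and i(8)→b(1) fit y≡23x+25 (mod 26); the inverse of 23 mod 26 is 17. Each letter's alphabet position (a=0..z=25) is mapped through 23·x+25 mod 26 — an affine cipher.
Undoing it on ankrhn: a(0)→17·(0−25)≡17=r; n(13)→17·(13−25)≡4=e; k(10)→17·(10−25)≡5=f; r(17)→17·(17−25)≡20=u; h(7)→17·(7−25)≡6=g; n(13)→17·(13−25)≡4=e (all mod 26).

refuge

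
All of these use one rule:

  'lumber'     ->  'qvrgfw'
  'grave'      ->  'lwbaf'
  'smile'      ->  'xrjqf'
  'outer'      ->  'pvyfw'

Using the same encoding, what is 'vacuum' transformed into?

abhvvr

The shift depends on letter class: consonant l→q is +5, but vowel u→v is +1. Two shifts are in play — +1 for a/e/i/o/u, +5 for every other letter.
Applying it to vacuum: v(cons)+5=a, a(vowel)+1=b, c(cons)+5=h, u(vowel)+1=v, u(vowel)+1=v, m(cons)+5=r.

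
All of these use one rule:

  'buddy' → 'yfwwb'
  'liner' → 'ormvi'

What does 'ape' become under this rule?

Each pair mirrors across the alphabet (b↔y, u↔f, d↔w): positions sum to 25. This is the alphabet-reversal cipher (Atbash): a becomes z, b becomes y, etc.
Applying it to ape: a↔z, p↔k, e↔v.

zkv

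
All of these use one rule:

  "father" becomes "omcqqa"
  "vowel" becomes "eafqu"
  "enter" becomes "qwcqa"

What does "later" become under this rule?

The rule splits by letter class: vowels +12, consonants +9.
Applying it to later: l(cons)+9=u, a(vowel)+12=m, t(cons)+9=c, e(vowel)+12=q, r(cons)+9=a.

umcqa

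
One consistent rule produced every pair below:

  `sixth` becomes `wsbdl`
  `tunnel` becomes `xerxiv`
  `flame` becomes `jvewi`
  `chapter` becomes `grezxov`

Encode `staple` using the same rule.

Shifts by position in sixth: pos 0: s→w (+4), pos 1: i→s (+10), pos 2: x→b (+4), pos 3: t→d (+10) — repeating every 2. The shifts repeat in a cycle of length 2: positions 0,1,… shift by +4, +10, then the pattern repeats.
On staple: s+4=w, t+10=d, a+4=e, p+10=z, l+4=p, e+10=o.

wdezpo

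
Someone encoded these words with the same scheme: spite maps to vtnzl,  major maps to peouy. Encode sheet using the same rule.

vljka

In spite: s→v is +3, p→t is +4, i→n is +5, t→z is +6 — the shift increases by 1 each position. The shift increases by 1 at each position, starting from +3: 3, 4, 5, ….
Applying it to sheet: s+3=v, h+4=l, e+5=j, e+6=k, t+7=a.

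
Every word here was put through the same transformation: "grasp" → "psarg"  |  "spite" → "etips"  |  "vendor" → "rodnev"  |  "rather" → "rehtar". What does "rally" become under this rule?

yllar

The output letters match the input read backwards: grasp reversed is psarg. It's just the letters in reverse order.
On rally: reverse → yllar.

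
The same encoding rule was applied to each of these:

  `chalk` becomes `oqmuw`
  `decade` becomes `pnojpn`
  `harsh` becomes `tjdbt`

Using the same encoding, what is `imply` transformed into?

Shifts by position in chalk: pos 0: c→o (+12), pos 1: h→q (+9), pos 2: a→m (+12), pos 3: l→u (+9) — repeating every 2. The shifts repeat in a cycle of length 2: positions 0,1,… shift by +12, +9, then the pattern repeats.
On imply: i+12=u, m+9=v, p+12=b, l+9=u, y+12=k.

uvbuk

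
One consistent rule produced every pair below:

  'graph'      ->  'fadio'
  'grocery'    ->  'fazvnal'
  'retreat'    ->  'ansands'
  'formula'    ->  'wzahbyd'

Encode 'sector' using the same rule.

This is an affine cipher: with a=0,…,z=25, each position x becomes (9x+3) mod 26.
Applying it to sector: s(18)→9·18+3≡9=j; e(4)→9·4+3≡13=n; c(2)→9·2+3≡21=v; t(19)→9·19+3≡18=s; o(14)→9·14+3≡25=z; r(17)→9·17+3≡0=a (all mod 26).

jnvsza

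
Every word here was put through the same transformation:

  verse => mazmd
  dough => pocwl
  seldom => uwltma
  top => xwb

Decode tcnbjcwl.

The output letters match the input read backwards, each shifted +8: verse reversed is esrev. The word is reversed, then every letter is shifted forward by 8.
Reversing it on tcnbjcwl: shift back: t−8=l, c−8=u, n−8=f, b−8=t, j−8=b, c−8=u, w−8=o, l−8=d → luftbuod; then reverse → doubtful.

doubtful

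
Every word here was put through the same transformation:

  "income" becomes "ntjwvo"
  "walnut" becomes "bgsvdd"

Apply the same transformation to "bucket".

gajsnd

In income: i→n is +5, n→t is +6, c→j is +7, o→w is +8 — the shift increases by 1 each position. Each letter shifts forward by (position + 5), i.e. 5, 6, 7, … — the shift grows by one for each successive letter.
Applying it to bucket: b+5=g, u+6=a, c+7=j, k+8=s, e+9=n, t+10=d.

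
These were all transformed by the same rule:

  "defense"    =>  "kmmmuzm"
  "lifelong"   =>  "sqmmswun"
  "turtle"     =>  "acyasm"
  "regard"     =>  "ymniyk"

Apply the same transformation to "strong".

The shift depends on letter class: consonant d→k is +7, but vowel e→m is +8. Vowels shift forward by 8 and consonants shift forward by 7.
Applying it to strong: s(cons)+7=z, t(cons)+7=a, r(cons)+7=y, o(vowel)+8=w, n(cons)+7=u, g(cons)+7=n.

zaywun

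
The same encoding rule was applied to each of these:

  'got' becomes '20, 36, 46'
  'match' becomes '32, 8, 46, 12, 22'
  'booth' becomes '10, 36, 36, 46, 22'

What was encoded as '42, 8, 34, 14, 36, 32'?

g(#7)→20 and o(#15)→36: differences scale by 2, so n = 2·pos + 6. With a=1..z=26, the number is 2·pos + 6.
Undoing it on 42, 8, 34, 14, 36, 32: 42→(42−6)÷2=18=r, 8→(8−6)÷2=1=a, 34→(34−6)÷2=14=n, 14→(14−6)÷2=4=d, 36→(36−6)÷2=15=o, 32→(32−6)÷2=13=m.

random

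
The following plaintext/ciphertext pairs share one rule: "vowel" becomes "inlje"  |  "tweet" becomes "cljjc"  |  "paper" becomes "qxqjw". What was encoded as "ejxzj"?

lease

v(21)→i(8) and o(14)→n(13) fit y≡3x+23 (mod 26); the inverse of 3 mod 26 is 9. Each letter's alphabet position (a=0..z=25) is mapped through 3·x+23 mod 26 — an affine cipher.
Reversing it on ejxzj: e(4)→9·(4−23)≡11=l; j(9)→9·(9−23)≡4=e; x(23)→9·(23−23)≡0=a; z(25)→9·(25−23)≡18=s; j(9)→9·(9−23)≡4=e (all mod 26).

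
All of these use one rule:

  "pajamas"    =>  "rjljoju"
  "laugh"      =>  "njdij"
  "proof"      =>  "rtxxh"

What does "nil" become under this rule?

The shift depends on letter class: consonant p→r is +2, but vowel a→j is +9. Vowels shift forward by 9 and consonants shift forward by 2.
For nil: n(cons)+2=p, i(vowel)+9=r, l(cons)+2=n.

prn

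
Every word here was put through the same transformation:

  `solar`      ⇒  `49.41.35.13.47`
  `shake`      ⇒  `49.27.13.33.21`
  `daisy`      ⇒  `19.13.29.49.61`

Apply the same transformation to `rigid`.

47.29.25.29.19

s(#19)→49 and o(#15)→41: differences scale by 2, so n = 2·pos + 11. Each letter becomes 2×(its alphabet position, a=1..z=26) + 11.
On rigid: r=18→47, i=9→29, g=7→25, i=9→29, d=4→19.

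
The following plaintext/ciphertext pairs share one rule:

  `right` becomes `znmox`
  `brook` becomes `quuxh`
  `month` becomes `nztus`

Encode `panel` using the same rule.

rktgv

The output letters match the input read backwards, each shifted +6: right reversed is thgir. The word is reversed, then every letter is shifted forward by 6.
On panel: reverse → lenap; then shift: l+6=r, e+6=k, n+6=t, a+6=g, p+6=v.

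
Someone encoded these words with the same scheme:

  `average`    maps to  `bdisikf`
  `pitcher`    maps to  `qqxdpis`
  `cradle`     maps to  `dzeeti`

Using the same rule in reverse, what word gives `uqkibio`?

Shifts by position in average: pos 0: a→b (+1), pos 1: v→d (+8), pos 2: e→i (+4), pos 3: r→s (+1), pos 4: a→i (+8), pos 5: g→k (+4) — repeating every 3. A repeating key of period 3 is used — shifts +1, +8, +4 over and over.
Decoding uqkibio: u−1=t, q−8=i, k−4=g, i−1=h, b−8=t, i−4=e, o−1=n.

tighten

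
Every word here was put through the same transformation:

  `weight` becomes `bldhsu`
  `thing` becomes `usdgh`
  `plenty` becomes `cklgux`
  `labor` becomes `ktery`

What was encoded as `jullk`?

Each letter's alphabet position (a=0..z=25) is mapped through 11·x+19 mod 26 — an affine cipher.
Undoing it on jullk: j(9)→19·(9−19)≡18=s; u(20)→19·(20−19)≡19=t; l(11)→19·(11−19)≡4=e; l(11)→19·(11−19)≡4=e; k(10)→19·(10−19)≡11=l (all mod 26).

steel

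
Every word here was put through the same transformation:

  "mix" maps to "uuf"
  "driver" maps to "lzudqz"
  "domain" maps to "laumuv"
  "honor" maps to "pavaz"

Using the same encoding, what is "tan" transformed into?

bmv

The shift depends on letter class: consonant m→u is +8, but vowel i→u is +12. Vowels shift forward by 12 and consonants shift forward by 8.
On tan: t(cons)+8=b, a(vowel)+12=m, n(cons)+8=v.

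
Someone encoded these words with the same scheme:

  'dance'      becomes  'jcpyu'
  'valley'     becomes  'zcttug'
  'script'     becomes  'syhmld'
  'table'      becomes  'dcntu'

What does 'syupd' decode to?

scent

Each letter's alphabet position (a=0..z=25) is mapped through 11·x+2 mod 26 — an affine cipher.
Decoding syupd: s(18)→19·(18−2)≡18=s; y(24)→19·(24−2)≡2=c; u(20)→19·(20−2)≡4=e; p(15)→19·(15−2)≡13=n; d(3)→19·(3−2)≡19=t (all mod 26).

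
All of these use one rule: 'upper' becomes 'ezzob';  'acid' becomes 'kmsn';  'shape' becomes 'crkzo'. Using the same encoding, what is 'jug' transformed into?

teq

Compare letters: u→e is +10, p→z is +10, p→z is +10 — a constant shift. This is a Caesar cipher with shift 10.
On jug: j+10=t, u+10=e, g+10=q.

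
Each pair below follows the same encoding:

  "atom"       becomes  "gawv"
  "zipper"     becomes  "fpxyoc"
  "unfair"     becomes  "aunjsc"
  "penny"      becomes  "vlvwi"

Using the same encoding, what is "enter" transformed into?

Each letter shifts forward by (position + 6), i.e. 6, 7, 8, … — the shift grows by one for each successive letter.
On enter: e+6=k, n+7=u, t+8=b, e+9=n, r+10=b.

kubnb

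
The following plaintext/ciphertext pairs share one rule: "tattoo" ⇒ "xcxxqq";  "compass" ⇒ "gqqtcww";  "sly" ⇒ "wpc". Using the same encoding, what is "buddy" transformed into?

fwhhc

The shift depends on letter class: consonant t→x is +4, but vowel a→c is +2. Two shifts are in play — +2 for a/e/i/o/u, +4 for every other letter.
For buddy: b(cons)+4=f, u(vowel)+2=w, d(cons)+4=h, d(cons)+4=h, y(cons)+4=c.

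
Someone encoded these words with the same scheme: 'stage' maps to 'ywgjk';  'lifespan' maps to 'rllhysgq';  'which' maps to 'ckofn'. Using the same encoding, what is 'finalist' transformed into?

Shifts by position in stage: pos 0: s→y (+6), pos 1: t→w (+3), pos 2: a→g (+6), pos 3: g→j (+3) — repeating every 2. It's a Vigenère-style cipher with numeric key [6,3]: position i shifts by key[i mod 2].
Applying it to finalist: f+6=l, i+3=l, n+6=t, a+3=d, l+6=r, i+3=l, s+6=y, t+3=w.

lltdrlyw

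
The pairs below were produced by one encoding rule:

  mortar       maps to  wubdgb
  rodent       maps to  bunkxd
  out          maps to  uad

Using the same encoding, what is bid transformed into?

Two shifts are in play — +6 for a/e/i/o/u, +10 for every other letter.
For bid: b(cons)+10=l, i(vowel)+6=o, d(cons)+10=n.

lon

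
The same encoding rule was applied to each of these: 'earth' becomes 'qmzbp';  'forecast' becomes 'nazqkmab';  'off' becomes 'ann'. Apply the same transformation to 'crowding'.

Vowels shift forward by 12 and consonants shift forward by 8.
On crowding: c(cons)+8=k, r(cons)+8=z, o(vowel)+12=a, w(cons)+8=e, d(cons)+8=l, i(vowel)+12=u, n(cons)+8=v, g(cons)+8=o.

kzaeluvo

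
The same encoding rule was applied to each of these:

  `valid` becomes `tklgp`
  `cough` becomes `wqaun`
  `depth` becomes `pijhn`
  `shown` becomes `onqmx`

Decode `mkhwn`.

watch

v(21)→t(19) and a(0)→k(10) fit y≡19x+10 (mod 26); the inverse of 19 mod 26 is 11. Treating letters as 0–25, the rule is x ↦ 19x + 10 (mod 26).
Decoding mkhwn: m(12)→11·(12−10)≡22=w; k(10)→11·(10−10)≡0=a; h(7)→11·(7−10)≡19=t; w(22)→11·(22−10)≡2=c; n(13)→11·(13−10)≡7=h (all mod 26).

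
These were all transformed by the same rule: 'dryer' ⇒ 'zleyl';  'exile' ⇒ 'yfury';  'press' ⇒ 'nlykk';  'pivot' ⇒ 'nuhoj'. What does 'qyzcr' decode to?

medal

Treating letters as 0–25, the rule is x ↦ 25x + 2 (mod 26).
Decoding qyzcr: q(16)→25·(16−2)≡12=m; y(24)→25·(24−2)≡4=e; z(25)→25·(25−2)≡3=d; c(2)→25·(2−2)≡0=a; r(17)→25·(17−2)≡11=l (all mod 26).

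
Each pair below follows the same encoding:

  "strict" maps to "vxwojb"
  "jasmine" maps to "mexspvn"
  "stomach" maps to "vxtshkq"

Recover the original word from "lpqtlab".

illness

In strict: s→v is +3, t→x is +4, r→w is +5, i→o is +6 — the shift increases by 1 each position. The shift increases by 1 at each position, starting from +3: 3, 4, 5, ….
Undoing it on lpqtlab: l−3=i, p−4=l, q−5=l, t−6=n, l−7=e, a−8=s, b−9=s.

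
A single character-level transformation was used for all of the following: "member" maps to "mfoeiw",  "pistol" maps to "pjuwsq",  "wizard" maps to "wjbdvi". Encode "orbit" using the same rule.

In member: m→m is +0, e→f is +1, m→o is +2, b→e is +3 — the shift increases by 1 each position. Letter i (0-indexed) is shifted by i+0, so successive shifts are 0, 1, 2, ….
For orbit: o+0=o, r+1=s, b+2=d, i+3=l, t+4=x.

osdlx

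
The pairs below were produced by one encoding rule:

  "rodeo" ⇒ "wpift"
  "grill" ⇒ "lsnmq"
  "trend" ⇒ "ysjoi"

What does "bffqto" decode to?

The shifts repeat in a cycle of length 2: positions 0,1,… shift by +5, +1, then the pattern repeats.
Decoding bffqto: b−5=w, f−1=e, f−5=a, q−1=p, t−5=o, o−1=n.

weapon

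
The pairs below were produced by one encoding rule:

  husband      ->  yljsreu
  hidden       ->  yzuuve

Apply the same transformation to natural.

erklirc

It's a constant shift of +17 (ROT17).
For natural: n+17=e, a+17=r, t+17=k, u+17=l, r+17=i, a+17=r, l+17=c.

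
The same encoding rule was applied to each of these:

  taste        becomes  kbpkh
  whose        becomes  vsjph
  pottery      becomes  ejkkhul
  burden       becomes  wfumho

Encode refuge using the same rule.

t(19)→k(10) and a(0)→b(1) fit y≡21x+1 (mod 26); the inverse of 21 mod 26 is 5. Each letter's alphabet position (a=0..z=25) is mapped through 21·x+1 mod 26 — an affine cipher.
On refuge: r(17)→21·17+1≡20=u; e(4)→21·4+1≡7=h; f(5)→21·5+1≡2=c; u(20)→21·20+1≡5=f; g(6)→21·6+1≡23=x; e(4)→21·4+1≡7=h (all mod 26).

uhcfxh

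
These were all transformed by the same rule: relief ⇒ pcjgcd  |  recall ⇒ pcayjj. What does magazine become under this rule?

kyeyxglc

Compare letters: r→p is +24, e→c is +24, l→j is +24 — a constant shift. It's a constant shift of +24 (ROT24).
Applying it to magazine: m+24=k, a+24=y, g+24=e, a+24=y, z+24=x, i+24=g, n+24=l, e+24=c.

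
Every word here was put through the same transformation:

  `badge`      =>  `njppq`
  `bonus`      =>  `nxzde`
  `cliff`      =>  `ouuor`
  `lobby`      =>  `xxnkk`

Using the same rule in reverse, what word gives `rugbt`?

Shifts by position in badge: pos 0: b→n (+12), pos 1: a→j (+9), pos 2: d→p (+12), pos 3: g→p (+9) — repeating every 2. It's a Vigenère-style cipher with numeric key [12,9]: position i shifts by key[i mod 2].
Decoding rugbt: r−12=f, u−9=l, g−12=u, b−9=s, t−12=h.

flush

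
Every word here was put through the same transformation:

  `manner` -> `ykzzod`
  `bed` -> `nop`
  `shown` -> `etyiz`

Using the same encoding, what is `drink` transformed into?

Vowels shift forward by 10 and consonants shift forward by 12.
On drink: d(cons)+12=p, r(cons)+12=d, i(vowel)+10=s, n(cons)+12=z, k(cons)+12=w.

pdszw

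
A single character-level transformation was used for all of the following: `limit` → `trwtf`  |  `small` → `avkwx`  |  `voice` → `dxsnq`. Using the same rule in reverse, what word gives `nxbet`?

The shift increases by 1 at each position, starting from +8: 8, 9, 10, ….
Decoding nxbet: n−8=f, x−9=o, b−10=r, e−11=t, t−12=h.

forth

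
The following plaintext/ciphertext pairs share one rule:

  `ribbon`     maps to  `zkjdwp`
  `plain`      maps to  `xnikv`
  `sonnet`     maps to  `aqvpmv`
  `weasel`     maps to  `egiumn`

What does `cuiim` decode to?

usage

Shifts by position in ribbon: pos 0: r→z (+8), pos 1: i→k (+2), pos 2: b→j (+8), pos 3: b→d (+2) — repeating every 2. The shifts repeat in a cycle of length 2: positions 0,1,… shift by +8, +2, then the pattern repeats.
Reversing it on cuiim: c−8=u, u−2=s, i−8=a, i−2=g, m−8=e.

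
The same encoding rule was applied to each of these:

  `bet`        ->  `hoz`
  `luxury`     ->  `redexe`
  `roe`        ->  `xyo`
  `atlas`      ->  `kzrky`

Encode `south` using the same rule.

yyezn

Vowels shift forward by 10 and consonants shift forward by 6.
For south: s(cons)+6=y, o(vowel)+10=y, u(vowel)+10=e, t(cons)+6=z, h(cons)+6=n.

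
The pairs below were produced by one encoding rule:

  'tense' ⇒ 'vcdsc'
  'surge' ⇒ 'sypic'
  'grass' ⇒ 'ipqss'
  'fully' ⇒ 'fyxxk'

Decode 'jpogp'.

This is an affine cipher: with a=0,…,z=25, each position x becomes (3x+16) mod 26.
Undoing it on jpogp: j(9)→9·(9−16)≡15=p; p(15)→9·(15−16)≡17=r; o(14)→9·(14−16)≡8=i; g(6)→9·(6−16)≡14=o; p(15)→9·(15−16)≡17=r (all mod 26).

prior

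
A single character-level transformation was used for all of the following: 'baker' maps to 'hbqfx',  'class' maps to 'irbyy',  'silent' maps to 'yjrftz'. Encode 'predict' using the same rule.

The shift depends on letter class: consonant b→h is +6, but vowel a→b is +1. The rule splits by letter class: vowels +1, consonants +6.
On predict: p(cons)+6=v, r(cons)+6=x, e(vowel)+1=f, d(cons)+6=j, i(vowel)+1=j, c(cons)+6=i, t(cons)+6=z.

vxfjjiz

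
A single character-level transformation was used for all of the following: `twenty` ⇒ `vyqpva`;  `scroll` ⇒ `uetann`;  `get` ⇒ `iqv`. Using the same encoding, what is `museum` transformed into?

The shift depends on letter class: consonant t→v is +2, but vowel e→q is +12. Two shifts are in play — +12 for a/e/i/o/u, +2 for every other letter.
Applying it to museum: m(cons)+2=o, u(vowel)+12=g, s(cons)+2=u, e(vowel)+12=q, u(vowel)+12=g, m(cons)+2=o.

oguqgo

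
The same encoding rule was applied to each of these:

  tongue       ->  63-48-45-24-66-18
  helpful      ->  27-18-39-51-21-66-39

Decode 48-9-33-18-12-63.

object

t(#20)→63 and o(#15)→48: differences scale by 3, so n = 3·pos + 3. Each letter becomes 3×(its alphabet position, a=1..z=26) + 3.
Decoding 48-9-33-18-12-63: 48→(48−3)÷3=15=o, 9→(9−3)÷3=2=b, 33→(33−3)÷3=10=j, 18→(18−3)÷3=5=e, 12→(12−3)÷3=3=c, 63→(63−3)÷3=20=t.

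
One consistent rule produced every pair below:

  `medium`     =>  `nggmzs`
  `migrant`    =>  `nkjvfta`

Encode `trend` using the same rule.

uthri

In medium: m→n is +1, e→g is +2, d→g is +3, i→m is +4 — the shift increases by 1 each position. Each letter shifts forward by (position + 1), i.e. 1, 2, 3, … — the shift grows by one for each successive letter.
Applying it to trend: t+1=u, r+2=t, e+3=h, n+4=r, d+5=i.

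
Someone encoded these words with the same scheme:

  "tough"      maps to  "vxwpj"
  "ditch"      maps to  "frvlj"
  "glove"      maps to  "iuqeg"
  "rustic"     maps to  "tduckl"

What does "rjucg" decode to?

Shifts by position in tough: pos 0: t→v (+2), pos 1: o→x (+9), pos 2: u→w (+2), pos 3: g→p (+9) — repeating every 2. It's a Vigenère-style cipher with numeric key [2,9]: position i shifts by key[i mod 2].
Undoing it on rjucg: r−2=p, j−9=a, u−2=s, c−9=t, g−2=e.

paste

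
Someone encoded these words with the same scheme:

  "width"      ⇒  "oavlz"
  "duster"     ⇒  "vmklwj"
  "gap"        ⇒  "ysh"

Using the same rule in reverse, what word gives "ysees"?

gamma

Compare letters: w→o is +18, i→a is +18, d→v is +18 — a constant shift. Every letter moves 18 places later in the alphabet, wrapping around z→a.
Decoding ysees: y−18=g, s−18=a, e−18=m, e−18=m, s−18=a.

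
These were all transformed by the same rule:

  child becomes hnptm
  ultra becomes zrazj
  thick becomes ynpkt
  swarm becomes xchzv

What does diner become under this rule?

In child: c→h is +5, h→n is +6, i→p is +7, l→t is +8 — the shift increases by 1 each position. Each letter shifts forward by (position + 5), i.e. 5, 6, 7, … — the shift grows by one for each successive letter.
On diner: d+5=i, i+6=o, n+7=u, e+8=m, r+9=a.

iouma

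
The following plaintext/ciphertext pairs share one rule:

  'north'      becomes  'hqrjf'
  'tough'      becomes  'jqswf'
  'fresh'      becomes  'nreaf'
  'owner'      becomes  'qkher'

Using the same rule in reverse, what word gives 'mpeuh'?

clean

This is an affine cipher: with a=0,…,z=25, each position x becomes (9x+20) mod 26.
Reversing it on mpeuh: m(12)→3·(12−20)≡2=c; p(15)→3·(15−20)≡11=l; e(4)→3·(4−20)≡4=e; u(20)→3·(20−20)≡0=a; h(7)→3·(7−20)≡13=n (all mod 26).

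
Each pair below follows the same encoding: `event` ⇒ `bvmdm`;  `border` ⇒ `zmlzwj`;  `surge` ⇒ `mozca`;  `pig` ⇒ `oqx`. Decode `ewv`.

now

The output letters match the input read backwards, each shifted +8: event reversed is tneve. Read the word backwards and shift each letter +8.
Decoding ewv: shift back: e−8=w, w−8=o, v−8=n → won; then reverse → now.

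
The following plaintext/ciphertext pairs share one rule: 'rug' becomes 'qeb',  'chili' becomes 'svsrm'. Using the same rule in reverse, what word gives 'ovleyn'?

The output letters match the input read backwards, each shifted +10: rug reversed is gur. Two steps: reverse the string, then apply a Caesar shift of +10.
Decoding ovleyn: shift back: o−10=e, v−10=l, l−10=b, e−10=u, y−10=o, n−10=d → elbuod; then reverse → double.

double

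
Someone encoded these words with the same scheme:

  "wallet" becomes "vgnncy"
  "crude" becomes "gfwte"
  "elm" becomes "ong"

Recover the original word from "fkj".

Two steps: reverse the string, then apply a Caesar shift of +2.
Reversing it on fkj: shift back: f−2=d, k−2=i, j−2=h → dih; then reverse → hid.

hid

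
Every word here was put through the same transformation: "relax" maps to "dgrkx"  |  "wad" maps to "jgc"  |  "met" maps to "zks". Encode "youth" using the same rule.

nzaue

Read the word backwards and shift each letter +6.
On youth: reverse → htuoy; then shift: h+6=n, t+6=z, u+6=a, o+6=u, y+6=e.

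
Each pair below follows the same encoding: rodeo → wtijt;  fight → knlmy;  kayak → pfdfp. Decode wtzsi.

round

Compare letters: r→w is +5, o→t is +5, d→i is +5 — a constant shift. Each letter is shifted forward by 5 in the alphabet (a Caesar shift of +5).
Undoing it on wtzsi: w−5=r, t−5=o, z−5=u, s−5=n, i−5=d.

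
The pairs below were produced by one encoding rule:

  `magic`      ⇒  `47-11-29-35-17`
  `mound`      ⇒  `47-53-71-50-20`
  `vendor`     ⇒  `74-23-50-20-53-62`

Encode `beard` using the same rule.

m(#13)→47 and a(#1)→11: differences scale by 3, so n = 3·pos + 8. The formula is n = 3×(alphabet index, a=1) + 8.
For beard: b=2→14, e=5→23, a=1→11, r=18→62, d=4→20.

14-23-11-62-20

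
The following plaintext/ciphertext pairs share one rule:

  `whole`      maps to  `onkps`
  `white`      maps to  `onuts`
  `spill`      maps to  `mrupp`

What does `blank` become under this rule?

xpqdi

w(22)→o(14) and h(7)→n(13) fit y≡7x+16 (mod 26); the inverse of 7 mod 26 is 15. This is an affine cipher: with a=0,…,z=25, each position x becomes (7x+16) mod 26.
For blank: b(1)→7·1+16≡23=x; l(11)→7·11+16≡15=p; a(0)→7·0+16≡16=q; n(13)→7·13+16≡3=d; k(10)→7·10+16≡8=i (all mod 26).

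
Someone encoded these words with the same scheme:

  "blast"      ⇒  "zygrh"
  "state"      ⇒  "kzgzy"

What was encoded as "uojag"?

Read the word backwards and shift each letter +6.
Reversing it on uojag: shift back: u−6=o, o−6=i, j−6=d, a−6=u, g−6=a → oidua; then reverse → audio.

audio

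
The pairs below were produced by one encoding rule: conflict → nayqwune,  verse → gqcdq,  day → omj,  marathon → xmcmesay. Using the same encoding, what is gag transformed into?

The shift depends on letter class: consonant c→n is +11, but vowel o→a is +12. The rule splits by letter class: vowels +12, consonants +11.
For gag: g(cons)+11=r, a(vowel)+12=m, g(cons)+11=r.

rmr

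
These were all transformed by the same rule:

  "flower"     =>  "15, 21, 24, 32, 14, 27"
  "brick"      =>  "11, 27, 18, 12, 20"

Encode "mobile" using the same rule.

f is letter #6 and maps to 15: an offset of 9. Letters become their 1-based position plus 9 (so a→10, b→11, …).
On mobile: m=13→22, o=15→24, b=2→11, i=9→18, l=12→21, e=5→14.

22, 24, 11, 18, 21, 14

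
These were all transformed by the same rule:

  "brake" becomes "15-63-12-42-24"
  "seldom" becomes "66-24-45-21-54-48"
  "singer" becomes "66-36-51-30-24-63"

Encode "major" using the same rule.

b(#2)→15 and r(#18)→63: differences scale by 3, so n = 3·pos + 9. Each letter becomes 3×(its alphabet position, a=1..z=26) + 9.
On major: m=13→48, a=1→12, j=10→39, o=15→54, r=18→63.

48-12-39-54-63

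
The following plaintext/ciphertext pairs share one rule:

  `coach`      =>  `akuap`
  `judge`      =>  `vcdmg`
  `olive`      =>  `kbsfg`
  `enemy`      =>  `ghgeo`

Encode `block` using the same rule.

xbkay

Treating letters as 0–25, the rule is x ↦ 3x + 20 (mod 26).
Applying it to block: b(1)→3·1+20≡23=x; l(11)→3·11+20≡1=b; o(14)→3·14+20≡10=k; c(2)→3·2+20≡0=a; k(10)→3·10+20≡24=y (all mod 26).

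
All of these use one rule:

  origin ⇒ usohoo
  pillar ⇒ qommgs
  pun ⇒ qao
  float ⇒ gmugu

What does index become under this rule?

ooeky

The shift depends on letter class: consonant r→s is +1, but vowel o→u is +6. Vowels shift forward by 6 and consonants shift forward by 1.
Applying it to index: i(vowel)+6=o, n(cons)+1=o, d(cons)+1=e, e(vowel)+6=k, x(cons)+1=y.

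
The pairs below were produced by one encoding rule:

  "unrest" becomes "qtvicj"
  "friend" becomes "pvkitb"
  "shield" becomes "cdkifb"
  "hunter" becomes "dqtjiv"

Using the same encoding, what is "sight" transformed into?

Treating letters as 0–25, the rule is x ↦ 7x + 6 (mod 26).
Applying it to sight: s(18)→7·18+6≡2=c; i(8)→7·8+6≡10=k; g(6)→7·6+6≡22=w; h(7)→7·7+6≡3=d; t(19)→7·19+6≡9=j (all mod 26).

ckwdj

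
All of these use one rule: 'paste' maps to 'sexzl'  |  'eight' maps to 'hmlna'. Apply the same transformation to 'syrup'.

In paste: p→s is +3, a→e is +4, s→x is +5, t→z is +6 — the shift increases by 1 each position. Each letter shifts forward by (position + 3), i.e. 3, 4, 5, … — the shift grows by one for each successive letter.
For syrup: s+3=v, y+4=c, r+5=w, u+6=a, p+7=w.

vcwaw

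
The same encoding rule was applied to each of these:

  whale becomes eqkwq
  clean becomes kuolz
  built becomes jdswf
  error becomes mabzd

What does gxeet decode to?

In whale: w→e is +8, h→q is +9, a→k is +10, l→w is +11 — the shift increases by 1 each position. The shift increases by 1 at each position, starting from +8: 8, 9, 10, ….
Reversing it on gxeet: g−8=y, x−9=o, e−10=u, e−11=t, t−12=h.

youth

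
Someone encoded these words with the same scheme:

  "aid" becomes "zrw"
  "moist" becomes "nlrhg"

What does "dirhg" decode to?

wrist

Each letter is replaced by its mirror in the alphabet: a↔z, b↔y, c↔x, and so on (the Atbash cipher).
Undoing it on dirhg: d↔w, i↔r, r↔i, h↔s, g↔t.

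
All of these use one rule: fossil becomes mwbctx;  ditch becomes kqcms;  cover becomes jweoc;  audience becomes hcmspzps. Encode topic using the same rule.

awysn

In fossil: f→m is +7, o→w is +8, s→b is +9, s→c is +10 — the shift increases by 1 each position. Each letter shifts forward by (position + 7), i.e. 7, 8, 9, … — the shift grows by one for each successive letter.
Applying it to topic: t+7=a, o+8=w, p+9=y, i+10=s, c+11=n.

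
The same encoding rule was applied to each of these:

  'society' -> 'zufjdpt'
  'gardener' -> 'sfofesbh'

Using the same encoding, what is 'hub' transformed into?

The output letters match the input read backwards, each shifted +1: society reversed is yteicos. Read the word backwards and shift each letter +1.
On hub: reverse → buh; then shift: b+1=c, u+1=v, h+1=i.

cvi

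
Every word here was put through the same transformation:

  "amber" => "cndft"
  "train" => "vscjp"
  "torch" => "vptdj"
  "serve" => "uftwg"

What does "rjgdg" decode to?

piece

Shifts by position in amber: pos 0: a→c (+2), pos 1: m→n (+1), pos 2: b→d (+2), pos 3: e→f (+1) — repeating every 2. It's a Vigenère-style cipher with numeric key [2,1]: position i shifts by key[i mod 2].
Reversing it on rjgdg: r−2=p, j−1=i, g−2=e, d−1=c, g−2=e.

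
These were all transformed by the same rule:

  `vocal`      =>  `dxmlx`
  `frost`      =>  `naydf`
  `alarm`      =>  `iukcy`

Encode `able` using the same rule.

ikvp

Each letter shifts forward by (position + 8), i.e. 8, 9, 10, … — the shift grows by one for each successive letter.
For able: a+8=i, b+9=k, l+10=v, e+11=p.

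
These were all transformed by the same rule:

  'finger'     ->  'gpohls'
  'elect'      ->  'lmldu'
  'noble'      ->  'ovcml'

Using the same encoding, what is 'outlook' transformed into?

vbumvvl

The shift depends on letter class: consonant f→g is +1, but vowel i→p is +7. Vowels shift forward by 7 and consonants shift forward by 1.
Applying it to outlook: o(vowel)+7=v, u(vowel)+7=b, t(cons)+1=u, l(cons)+1=m, o(vowel)+7=v, o(vowel)+7=v, k(cons)+1=l.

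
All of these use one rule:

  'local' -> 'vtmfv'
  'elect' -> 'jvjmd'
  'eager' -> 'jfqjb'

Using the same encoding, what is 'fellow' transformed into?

The shift depends on letter class: consonant l→v is +10, but vowel o→t is +5. Two shifts are in play — +5 for a/e/i/o/u, +10 for every other letter.
On fellow: f(cons)+10=p, e(vowel)+5=j, l(cons)+10=v, l(cons)+10=v, o(vowel)+5=t, w(cons)+10=g.

pjvvtg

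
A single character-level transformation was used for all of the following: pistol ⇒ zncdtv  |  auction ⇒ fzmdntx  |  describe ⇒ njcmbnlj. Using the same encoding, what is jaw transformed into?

tfg

Vowels shift forward by 5 and consonants shift forward by 10.
Applying it to jaw: j(cons)+10=t, a(vowel)+5=f, w(cons)+10=g.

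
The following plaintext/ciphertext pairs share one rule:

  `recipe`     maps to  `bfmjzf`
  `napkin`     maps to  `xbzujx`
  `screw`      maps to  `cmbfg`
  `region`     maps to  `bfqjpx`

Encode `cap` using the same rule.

Vowels shift forward by 1 and consonants shift forward by 10.
For cap: c(cons)+10=m, a(vowel)+1=b, p(cons)+10=z.

mbz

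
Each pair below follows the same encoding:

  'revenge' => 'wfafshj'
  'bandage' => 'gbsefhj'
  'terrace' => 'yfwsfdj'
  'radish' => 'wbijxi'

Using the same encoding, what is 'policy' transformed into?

upqjhz

A repeating key of period 2 is used — shifts +5, +1 over and over.
Applying it to policy: p+5=u, o+1=p, l+5=q, i+1=j, c+5=h, y+1=z.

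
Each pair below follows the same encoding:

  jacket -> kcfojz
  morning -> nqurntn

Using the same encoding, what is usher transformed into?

vukiw

In jacket: j→k is +1, a→c is +2, c→f is +3, k→o is +4 — the shift increases by 1 each position. Letter i (0-indexed) is shifted by i+1, so successive shifts are 1, 2, 3, ….
Applying it to usher: u+1=v, s+2=u, h+3=k, e+4=i, r+5=w.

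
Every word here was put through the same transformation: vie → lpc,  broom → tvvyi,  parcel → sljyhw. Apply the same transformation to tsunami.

The output letters match the input read backwards, each shifted +7: vie reversed is eiv. Read the word backwards and shift each letter +7.
On tsunami: reverse → imanust; then shift: i+7=p, m+7=t, a+7=h, n+7=u, u+7=b, s+7=z, t+7=a.

pthubza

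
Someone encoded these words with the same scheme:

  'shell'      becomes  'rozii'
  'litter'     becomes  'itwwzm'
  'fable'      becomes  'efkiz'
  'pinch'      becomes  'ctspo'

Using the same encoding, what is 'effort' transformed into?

zeexmw

s(18)→r(17) and h(7)→o(14) fit y≡5x+5 (mod 26); the inverse of 5 mod 26 is 21. This is an affine cipher: with a=0,…,z=25, each position x becomes (5x+5) mod 26.
Applying it to effort: e(4)→5·4+5≡25=z; f(5)→5·5+5≡4=e; f(5)→5·5+5≡4=e; o(14)→5·14+5≡23=x; r(17)→5·17+5≡12=m; t(19)→5·19+5≡22=w (all mod 26).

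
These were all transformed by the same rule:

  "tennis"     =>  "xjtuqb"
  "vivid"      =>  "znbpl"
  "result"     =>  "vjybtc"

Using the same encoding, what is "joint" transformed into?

In tennis: t→x is +4, e→j is +5, n→t is +6, n→u is +7 — the shift increases by 1 each position. Letter i (0-indexed) is shifted by i+4, so successive shifts are 4, 5, 6, ….
For joint: j+4=n, o+5=t, i+6=o, n+7=u, t+8=b.

ntoub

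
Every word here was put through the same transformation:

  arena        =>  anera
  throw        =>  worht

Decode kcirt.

trick

It's just the letters in reverse order.
Decoding kcirt: then reverse → trick.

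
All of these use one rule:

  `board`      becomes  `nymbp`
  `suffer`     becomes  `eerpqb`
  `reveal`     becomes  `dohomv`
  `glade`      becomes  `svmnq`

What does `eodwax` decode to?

Shifts by position in board: pos 0: b→n (+12), pos 1: o→y (+10), pos 2: a→m (+12), pos 3: r→b (+10) — repeating every 2. The shifts repeat in a cycle of length 2: positions 0,1,… shift by +12, +10, then the pattern repeats.
Decoding eodwax: e−12=s, o−10=e, d−12=r, w−10=m, a−12=o, x−10=n.

sermon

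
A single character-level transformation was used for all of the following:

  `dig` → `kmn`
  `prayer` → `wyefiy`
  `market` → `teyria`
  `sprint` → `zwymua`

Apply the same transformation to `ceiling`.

The shift depends on letter class: consonant d→k is +7, but vowel i→m is +4. Vowels shift forward by 4 and consonants shift forward by 7.
Applying it to ceiling: c(cons)+7=j, e(vowel)+4=i, i(vowel)+4=m, l(cons)+7=s, i(vowel)+4=m, n(cons)+7=u, g(cons)+7=n.

jimsmun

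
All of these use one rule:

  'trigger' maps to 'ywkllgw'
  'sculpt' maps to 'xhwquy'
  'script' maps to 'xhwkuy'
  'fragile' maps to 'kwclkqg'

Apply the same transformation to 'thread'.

ymwgci

The shift depends on letter class: consonant t→y is +5, but vowel i→k is +2. Vowels shift forward by 2 and consonants shift forward by 5.
Applying it to thread: t(cons)+5=y, h(cons)+5=m, r(cons)+5=w, e(vowel)+2=g, a(vowel)+2=c, d(cons)+5=i.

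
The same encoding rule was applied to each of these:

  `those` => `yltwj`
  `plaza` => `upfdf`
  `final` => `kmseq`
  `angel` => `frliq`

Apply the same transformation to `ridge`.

wmikj

Shifts by position in those: pos 0: t→y (+5), pos 1: h→l (+4), pos 2: o→t (+5), pos 3: s→w (+4) — repeating every 2. It's a Vigenère-style cipher with numeric key [5,4]: position i shifts by key[i mod 2].
Applying it to ridge: r+5=w, i+4=m, d+5=i, g+4=k, e+5=j.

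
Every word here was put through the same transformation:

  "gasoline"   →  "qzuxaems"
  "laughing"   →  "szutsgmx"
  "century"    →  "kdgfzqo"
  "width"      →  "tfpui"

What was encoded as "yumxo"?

The output letters match the input read backwards, each shifted +12: gasoline reversed is enilosag. The word is reversed, then every letter is shifted forward by 12.
Decoding yumxo: shift back: y−12=m, u−12=i, m−12=a, x−12=l, o−12=c → mialc; then reverse → claim.

claim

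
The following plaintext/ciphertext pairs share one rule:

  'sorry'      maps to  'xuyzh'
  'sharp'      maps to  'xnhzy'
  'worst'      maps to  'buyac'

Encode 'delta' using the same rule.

Letter i (0-indexed) is shifted by i+5, so successive shifts are 5, 6, 7, ….
On delta: d+5=i, e+6=k, l+7=s, t+8=b, a+9=j.

iksbj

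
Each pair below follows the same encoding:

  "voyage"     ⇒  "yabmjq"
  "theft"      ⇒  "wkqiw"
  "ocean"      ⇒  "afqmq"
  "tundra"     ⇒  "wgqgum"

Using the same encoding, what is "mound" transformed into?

pagqg

The shift depends on letter class: consonant v→y is +3, but vowel o→a is +12. The rule splits by letter class: vowels +12, consonants +3.
On mound: m(cons)+3=p, o(vowel)+12=a, u(vowel)+12=g, n(cons)+3=q, d(cons)+3=g.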